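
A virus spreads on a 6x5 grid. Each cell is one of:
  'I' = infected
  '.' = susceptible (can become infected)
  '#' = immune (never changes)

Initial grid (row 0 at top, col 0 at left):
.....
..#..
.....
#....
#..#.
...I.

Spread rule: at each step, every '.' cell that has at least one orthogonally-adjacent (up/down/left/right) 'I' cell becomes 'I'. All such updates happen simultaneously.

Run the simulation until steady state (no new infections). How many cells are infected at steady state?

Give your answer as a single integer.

Step 0 (initial): 1 infected
Step 1: +2 new -> 3 infected
Step 2: +3 new -> 6 infected
Step 3: +4 new -> 10 infected
Step 4: +4 new -> 14 infected
Step 5: +3 new -> 17 infected
Step 6: +4 new -> 21 infected
Step 7: +3 new -> 24 infected
Step 8: +2 new -> 26 infected
Step 9: +0 new -> 26 infected

Answer: 26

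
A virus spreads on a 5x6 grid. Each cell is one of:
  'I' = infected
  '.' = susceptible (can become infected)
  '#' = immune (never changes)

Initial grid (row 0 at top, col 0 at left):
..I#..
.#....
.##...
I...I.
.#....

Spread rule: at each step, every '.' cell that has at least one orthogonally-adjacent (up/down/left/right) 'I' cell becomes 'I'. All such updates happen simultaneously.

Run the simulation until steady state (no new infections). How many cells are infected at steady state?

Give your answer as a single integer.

Step 0 (initial): 3 infected
Step 1: +9 new -> 12 infected
Step 2: +9 new -> 21 infected
Step 3: +3 new -> 24 infected
Step 4: +1 new -> 25 infected
Step 5: +0 new -> 25 infected

Answer: 25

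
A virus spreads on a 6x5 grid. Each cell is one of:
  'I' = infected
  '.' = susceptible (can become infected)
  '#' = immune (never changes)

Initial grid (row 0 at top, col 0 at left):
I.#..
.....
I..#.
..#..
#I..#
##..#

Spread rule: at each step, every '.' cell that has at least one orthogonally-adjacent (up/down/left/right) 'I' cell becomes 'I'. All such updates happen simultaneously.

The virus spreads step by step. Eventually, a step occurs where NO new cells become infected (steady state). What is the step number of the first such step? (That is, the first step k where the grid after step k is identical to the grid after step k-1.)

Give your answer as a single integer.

Step 0 (initial): 3 infected
Step 1: +6 new -> 9 infected
Step 2: +4 new -> 13 infected
Step 3: +3 new -> 16 infected
Step 4: +2 new -> 18 infected
Step 5: +3 new -> 21 infected
Step 6: +1 new -> 22 infected
Step 7: +0 new -> 22 infected

Answer: 7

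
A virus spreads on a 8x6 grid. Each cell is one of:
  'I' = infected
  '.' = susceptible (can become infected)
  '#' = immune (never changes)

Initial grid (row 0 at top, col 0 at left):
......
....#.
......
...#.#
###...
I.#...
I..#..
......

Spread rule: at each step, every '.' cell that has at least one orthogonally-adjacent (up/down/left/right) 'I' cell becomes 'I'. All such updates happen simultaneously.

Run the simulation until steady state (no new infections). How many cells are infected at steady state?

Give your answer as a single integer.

Step 0 (initial): 2 infected
Step 1: +3 new -> 5 infected
Step 2: +2 new -> 7 infected
Step 3: +1 new -> 8 infected
Step 4: +1 new -> 9 infected
Step 5: +1 new -> 10 infected
Step 6: +2 new -> 12 infected
Step 7: +2 new -> 14 infected
Step 8: +3 new -> 17 infected
Step 9: +3 new -> 20 infected
Step 10: +1 new -> 21 infected
Step 11: +2 new -> 23 infected
Step 12: +3 new -> 26 infected
Step 13: +5 new -> 31 infected
Step 14: +5 new -> 36 infected
Step 15: +3 new -> 39 infected
Step 16: +1 new -> 40 infected
Step 17: +0 new -> 40 infected

Answer: 40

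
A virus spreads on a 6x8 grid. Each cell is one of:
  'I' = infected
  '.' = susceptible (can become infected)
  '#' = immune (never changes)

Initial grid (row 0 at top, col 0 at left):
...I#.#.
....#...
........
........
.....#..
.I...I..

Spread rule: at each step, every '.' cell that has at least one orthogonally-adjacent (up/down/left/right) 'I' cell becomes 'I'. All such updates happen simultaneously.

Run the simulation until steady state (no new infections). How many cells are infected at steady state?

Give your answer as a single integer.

Answer: 44

Derivation:
Step 0 (initial): 3 infected
Step 1: +7 new -> 10 infected
Step 2: +10 new -> 20 infected
Step 3: +12 new -> 32 infected
Step 4: +6 new -> 38 infected
Step 5: +3 new -> 41 infected
Step 6: +2 new -> 43 infected
Step 7: +1 new -> 44 infected
Step 8: +0 new -> 44 infected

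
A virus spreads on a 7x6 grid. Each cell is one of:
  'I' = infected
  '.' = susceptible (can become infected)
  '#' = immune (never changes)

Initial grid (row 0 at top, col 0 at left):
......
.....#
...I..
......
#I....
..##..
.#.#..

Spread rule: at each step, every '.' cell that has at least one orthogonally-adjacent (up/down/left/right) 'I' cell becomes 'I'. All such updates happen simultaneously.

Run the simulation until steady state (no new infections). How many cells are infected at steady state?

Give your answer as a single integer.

Step 0 (initial): 2 infected
Step 1: +7 new -> 9 infected
Step 2: +10 new -> 19 infected
Step 3: +7 new -> 26 infected
Step 4: +5 new -> 31 infected
Step 5: +3 new -> 34 infected
Step 6: +1 new -> 35 infected
Step 7: +0 new -> 35 infected

Answer: 35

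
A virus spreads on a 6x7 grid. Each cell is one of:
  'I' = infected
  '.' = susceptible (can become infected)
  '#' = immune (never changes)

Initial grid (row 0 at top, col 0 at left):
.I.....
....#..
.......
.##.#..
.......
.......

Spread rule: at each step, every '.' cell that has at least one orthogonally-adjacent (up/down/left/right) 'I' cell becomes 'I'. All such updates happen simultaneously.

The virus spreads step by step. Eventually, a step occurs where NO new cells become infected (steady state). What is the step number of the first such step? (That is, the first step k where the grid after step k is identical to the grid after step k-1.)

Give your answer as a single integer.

Answer: 11

Derivation:
Step 0 (initial): 1 infected
Step 1: +3 new -> 4 infected
Step 2: +4 new -> 8 infected
Step 3: +4 new -> 12 infected
Step 4: +3 new -> 15 infected
Step 5: +5 new -> 20 infected
Step 6: +5 new -> 25 infected
Step 7: +6 new -> 31 infected
Step 8: +4 new -> 35 infected
Step 9: +2 new -> 37 infected
Step 10: +1 new -> 38 infected
Step 11: +0 new -> 38 infected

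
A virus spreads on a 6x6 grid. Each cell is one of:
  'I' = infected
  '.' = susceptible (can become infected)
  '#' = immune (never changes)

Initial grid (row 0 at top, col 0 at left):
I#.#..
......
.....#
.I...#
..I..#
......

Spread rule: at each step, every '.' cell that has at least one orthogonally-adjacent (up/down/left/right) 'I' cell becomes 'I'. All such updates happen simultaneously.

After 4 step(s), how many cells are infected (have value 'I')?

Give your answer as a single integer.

Answer: 27

Derivation:
Step 0 (initial): 3 infected
Step 1: +7 new -> 10 infected
Step 2: +8 new -> 18 infected
Step 3: +5 new -> 23 infected
Step 4: +4 new -> 27 infected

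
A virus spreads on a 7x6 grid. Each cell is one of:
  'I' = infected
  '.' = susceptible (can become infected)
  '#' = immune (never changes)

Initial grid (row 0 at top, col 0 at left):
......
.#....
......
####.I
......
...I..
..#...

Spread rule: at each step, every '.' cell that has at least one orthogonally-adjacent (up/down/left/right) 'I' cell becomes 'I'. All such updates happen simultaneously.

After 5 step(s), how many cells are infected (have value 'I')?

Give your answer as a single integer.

Answer: 31

Derivation:
Step 0 (initial): 2 infected
Step 1: +7 new -> 9 infected
Step 2: +7 new -> 16 infected
Step 3: +7 new -> 23 infected
Step 4: +5 new -> 28 infected
Step 5: +3 new -> 31 infected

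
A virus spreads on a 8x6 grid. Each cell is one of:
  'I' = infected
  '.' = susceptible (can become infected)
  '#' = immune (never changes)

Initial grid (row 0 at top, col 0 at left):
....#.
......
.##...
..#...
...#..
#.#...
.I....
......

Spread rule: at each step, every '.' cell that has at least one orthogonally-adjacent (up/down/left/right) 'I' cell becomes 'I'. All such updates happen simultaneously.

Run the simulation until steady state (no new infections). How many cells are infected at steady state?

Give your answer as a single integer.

Answer: 41

Derivation:
Step 0 (initial): 1 infected
Step 1: +4 new -> 5 infected
Step 2: +4 new -> 9 infected
Step 3: +6 new -> 15 infected
Step 4: +4 new -> 19 infected
Step 5: +4 new -> 23 infected
Step 6: +3 new -> 26 infected
Step 7: +5 new -> 31 infected
Step 8: +5 new -> 36 infected
Step 9: +3 new -> 39 infected
Step 10: +2 new -> 41 infected
Step 11: +0 new -> 41 infected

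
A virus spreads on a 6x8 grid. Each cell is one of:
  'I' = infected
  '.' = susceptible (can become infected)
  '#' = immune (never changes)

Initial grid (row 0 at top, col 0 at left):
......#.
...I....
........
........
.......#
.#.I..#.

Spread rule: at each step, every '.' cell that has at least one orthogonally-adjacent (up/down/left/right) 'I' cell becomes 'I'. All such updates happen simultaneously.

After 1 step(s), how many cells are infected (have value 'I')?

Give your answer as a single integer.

Step 0 (initial): 2 infected
Step 1: +7 new -> 9 infected

Answer: 9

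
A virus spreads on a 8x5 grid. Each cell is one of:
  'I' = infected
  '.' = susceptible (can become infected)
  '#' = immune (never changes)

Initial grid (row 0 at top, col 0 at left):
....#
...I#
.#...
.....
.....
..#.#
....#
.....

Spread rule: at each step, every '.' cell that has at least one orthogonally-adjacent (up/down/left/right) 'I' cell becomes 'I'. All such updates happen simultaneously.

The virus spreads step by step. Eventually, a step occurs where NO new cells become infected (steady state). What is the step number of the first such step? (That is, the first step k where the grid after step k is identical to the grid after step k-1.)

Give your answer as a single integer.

Step 0 (initial): 1 infected
Step 1: +3 new -> 4 infected
Step 2: +5 new -> 9 infected
Step 3: +5 new -> 14 infected
Step 4: +6 new -> 20 infected
Step 5: +3 new -> 23 infected
Step 6: +4 new -> 27 infected
Step 7: +4 new -> 31 infected
Step 8: +2 new -> 33 infected
Step 9: +1 new -> 34 infected
Step 10: +0 new -> 34 infected

Answer: 10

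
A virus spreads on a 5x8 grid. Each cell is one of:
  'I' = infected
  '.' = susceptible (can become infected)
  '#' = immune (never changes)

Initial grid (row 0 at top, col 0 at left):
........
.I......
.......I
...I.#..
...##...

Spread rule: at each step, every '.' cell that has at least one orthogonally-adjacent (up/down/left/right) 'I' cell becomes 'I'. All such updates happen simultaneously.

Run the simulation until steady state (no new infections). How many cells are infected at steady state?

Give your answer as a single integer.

Step 0 (initial): 3 infected
Step 1: +10 new -> 13 infected
Step 2: +13 new -> 26 infected
Step 3: +7 new -> 33 infected
Step 4: +4 new -> 37 infected
Step 5: +0 new -> 37 infected

Answer: 37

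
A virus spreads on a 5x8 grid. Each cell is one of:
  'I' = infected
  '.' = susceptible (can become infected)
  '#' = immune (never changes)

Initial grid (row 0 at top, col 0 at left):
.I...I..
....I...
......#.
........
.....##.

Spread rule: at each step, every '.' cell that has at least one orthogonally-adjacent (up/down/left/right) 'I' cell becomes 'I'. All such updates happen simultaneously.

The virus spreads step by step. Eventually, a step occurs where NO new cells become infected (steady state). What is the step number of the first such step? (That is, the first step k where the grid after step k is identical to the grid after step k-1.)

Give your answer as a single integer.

Step 0 (initial): 3 infected
Step 1: +8 new -> 11 infected
Step 2: +9 new -> 20 infected
Step 3: +7 new -> 27 infected
Step 4: +6 new -> 33 infected
Step 5: +3 new -> 36 infected
Step 6: +1 new -> 37 infected
Step 7: +0 new -> 37 infected

Answer: 7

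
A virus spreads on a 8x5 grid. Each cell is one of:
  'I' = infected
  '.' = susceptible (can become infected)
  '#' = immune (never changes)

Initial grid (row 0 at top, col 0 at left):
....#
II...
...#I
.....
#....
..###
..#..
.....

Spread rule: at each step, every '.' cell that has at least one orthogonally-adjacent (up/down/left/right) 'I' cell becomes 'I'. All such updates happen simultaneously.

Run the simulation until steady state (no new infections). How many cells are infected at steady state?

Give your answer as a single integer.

Step 0 (initial): 3 infected
Step 1: +7 new -> 10 infected
Step 2: +7 new -> 17 infected
Step 3: +4 new -> 21 infected
Step 4: +2 new -> 23 infected
Step 5: +2 new -> 25 infected
Step 6: +2 new -> 27 infected
Step 7: +2 new -> 29 infected
Step 8: +1 new -> 30 infected
Step 9: +2 new -> 32 infected
Step 10: +1 new -> 33 infected
Step 11: +0 new -> 33 infected

Answer: 33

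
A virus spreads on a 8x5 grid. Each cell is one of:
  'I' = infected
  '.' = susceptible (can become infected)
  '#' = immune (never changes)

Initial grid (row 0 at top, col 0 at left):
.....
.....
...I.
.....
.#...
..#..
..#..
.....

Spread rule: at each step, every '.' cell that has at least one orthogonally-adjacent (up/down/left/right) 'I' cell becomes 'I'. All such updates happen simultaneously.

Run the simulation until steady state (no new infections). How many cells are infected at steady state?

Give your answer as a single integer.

Answer: 37

Derivation:
Step 0 (initial): 1 infected
Step 1: +4 new -> 5 infected
Step 2: +7 new -> 12 infected
Step 3: +8 new -> 20 infected
Step 4: +5 new -> 25 infected
Step 5: +4 new -> 29 infected
Step 6: +3 new -> 32 infected
Step 7: +3 new -> 35 infected
Step 8: +2 new -> 37 infected
Step 9: +0 new -> 37 infected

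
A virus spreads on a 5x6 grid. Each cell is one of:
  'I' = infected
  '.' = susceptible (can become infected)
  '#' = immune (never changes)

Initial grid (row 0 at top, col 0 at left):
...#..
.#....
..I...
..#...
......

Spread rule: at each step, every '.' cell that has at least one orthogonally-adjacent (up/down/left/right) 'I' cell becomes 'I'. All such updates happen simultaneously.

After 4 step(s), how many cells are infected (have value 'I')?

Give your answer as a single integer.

Step 0 (initial): 1 infected
Step 1: +3 new -> 4 infected
Step 2: +6 new -> 10 infected
Step 3: +8 new -> 18 infected
Step 4: +7 new -> 25 infected

Answer: 25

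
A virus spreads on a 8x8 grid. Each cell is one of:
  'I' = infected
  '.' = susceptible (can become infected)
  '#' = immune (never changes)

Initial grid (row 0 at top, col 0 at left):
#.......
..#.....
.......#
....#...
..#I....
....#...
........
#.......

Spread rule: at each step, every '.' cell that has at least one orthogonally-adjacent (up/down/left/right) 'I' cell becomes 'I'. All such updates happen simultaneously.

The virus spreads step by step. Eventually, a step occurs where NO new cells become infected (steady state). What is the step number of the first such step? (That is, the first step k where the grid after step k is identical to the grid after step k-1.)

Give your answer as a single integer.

Step 0 (initial): 1 infected
Step 1: +3 new -> 4 infected
Step 2: +5 new -> 9 infected
Step 3: +11 new -> 20 infected
Step 4: +14 new -> 34 infected
Step 5: +13 new -> 47 infected
Step 6: +6 new -> 53 infected
Step 7: +3 new -> 56 infected
Step 8: +1 new -> 57 infected
Step 9: +0 new -> 57 infected

Answer: 9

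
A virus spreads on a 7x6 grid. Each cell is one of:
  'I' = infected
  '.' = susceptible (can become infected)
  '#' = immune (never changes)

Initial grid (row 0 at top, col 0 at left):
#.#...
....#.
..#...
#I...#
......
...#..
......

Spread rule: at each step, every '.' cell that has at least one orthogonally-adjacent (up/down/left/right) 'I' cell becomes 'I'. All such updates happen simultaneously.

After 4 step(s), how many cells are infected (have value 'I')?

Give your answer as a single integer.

Answer: 24

Derivation:
Step 0 (initial): 1 infected
Step 1: +3 new -> 4 infected
Step 2: +6 new -> 10 infected
Step 3: +9 new -> 19 infected
Step 4: +5 new -> 24 infected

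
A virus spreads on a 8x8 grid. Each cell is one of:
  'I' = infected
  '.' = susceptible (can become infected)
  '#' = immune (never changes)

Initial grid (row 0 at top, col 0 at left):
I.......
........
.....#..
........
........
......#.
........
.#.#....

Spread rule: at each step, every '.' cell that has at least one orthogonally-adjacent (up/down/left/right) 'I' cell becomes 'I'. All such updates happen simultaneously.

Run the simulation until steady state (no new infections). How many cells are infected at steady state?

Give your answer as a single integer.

Step 0 (initial): 1 infected
Step 1: +2 new -> 3 infected
Step 2: +3 new -> 6 infected
Step 3: +4 new -> 10 infected
Step 4: +5 new -> 15 infected
Step 5: +6 new -> 21 infected
Step 6: +7 new -> 28 infected
Step 7: +7 new -> 35 infected
Step 8: +6 new -> 41 infected
Step 9: +6 new -> 47 infected
Step 10: +4 new -> 51 infected
Step 11: +3 new -> 54 infected
Step 12: +3 new -> 57 infected
Step 13: +2 new -> 59 infected
Step 14: +1 new -> 60 infected
Step 15: +0 new -> 60 infected

Answer: 60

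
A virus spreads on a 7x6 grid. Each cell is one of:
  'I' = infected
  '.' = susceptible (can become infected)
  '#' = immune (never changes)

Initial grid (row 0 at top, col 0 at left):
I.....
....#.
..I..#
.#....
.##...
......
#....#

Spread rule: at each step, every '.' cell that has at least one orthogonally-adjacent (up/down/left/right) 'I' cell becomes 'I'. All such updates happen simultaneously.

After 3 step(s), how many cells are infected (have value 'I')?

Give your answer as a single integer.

Answer: 18

Derivation:
Step 0 (initial): 2 infected
Step 1: +6 new -> 8 infected
Step 2: +6 new -> 14 infected
Step 3: +4 new -> 18 infected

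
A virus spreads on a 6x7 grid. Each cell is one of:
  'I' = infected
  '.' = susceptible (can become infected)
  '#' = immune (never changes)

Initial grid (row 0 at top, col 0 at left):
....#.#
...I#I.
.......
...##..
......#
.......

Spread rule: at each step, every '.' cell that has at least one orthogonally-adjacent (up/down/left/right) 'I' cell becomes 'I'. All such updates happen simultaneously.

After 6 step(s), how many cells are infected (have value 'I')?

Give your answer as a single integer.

Step 0 (initial): 2 infected
Step 1: +6 new -> 8 infected
Step 2: +6 new -> 14 infected
Step 3: +6 new -> 20 infected
Step 4: +6 new -> 26 infected
Step 5: +6 new -> 32 infected
Step 6: +3 new -> 35 infected

Answer: 35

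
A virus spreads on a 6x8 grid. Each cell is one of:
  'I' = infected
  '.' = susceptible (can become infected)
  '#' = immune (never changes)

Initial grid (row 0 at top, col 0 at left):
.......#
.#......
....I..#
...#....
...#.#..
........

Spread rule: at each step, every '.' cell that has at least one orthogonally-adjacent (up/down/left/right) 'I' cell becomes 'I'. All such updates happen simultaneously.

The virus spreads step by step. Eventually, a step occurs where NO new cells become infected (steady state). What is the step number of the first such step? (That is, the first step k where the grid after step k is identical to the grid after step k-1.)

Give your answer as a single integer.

Answer: 8

Derivation:
Step 0 (initial): 1 infected
Step 1: +4 new -> 5 infected
Step 2: +7 new -> 12 infected
Step 3: +8 new -> 20 infected
Step 4: +10 new -> 30 infected
Step 5: +7 new -> 37 infected
Step 6: +4 new -> 41 infected
Step 7: +1 new -> 42 infected
Step 8: +0 new -> 42 infected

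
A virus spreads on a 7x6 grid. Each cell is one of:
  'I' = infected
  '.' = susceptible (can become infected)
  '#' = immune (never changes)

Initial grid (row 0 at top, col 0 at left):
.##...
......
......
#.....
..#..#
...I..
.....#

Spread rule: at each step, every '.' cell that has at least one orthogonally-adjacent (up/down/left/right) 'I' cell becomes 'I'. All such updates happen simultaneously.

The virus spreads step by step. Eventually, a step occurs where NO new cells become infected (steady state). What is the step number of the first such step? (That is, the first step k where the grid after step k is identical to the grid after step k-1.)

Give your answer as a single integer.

Answer: 9

Derivation:
Step 0 (initial): 1 infected
Step 1: +4 new -> 5 infected
Step 2: +6 new -> 11 infected
Step 3: +6 new -> 17 infected
Step 4: +7 new -> 24 infected
Step 5: +5 new -> 29 infected
Step 6: +4 new -> 33 infected
Step 7: +2 new -> 35 infected
Step 8: +1 new -> 36 infected
Step 9: +0 new -> 36 infected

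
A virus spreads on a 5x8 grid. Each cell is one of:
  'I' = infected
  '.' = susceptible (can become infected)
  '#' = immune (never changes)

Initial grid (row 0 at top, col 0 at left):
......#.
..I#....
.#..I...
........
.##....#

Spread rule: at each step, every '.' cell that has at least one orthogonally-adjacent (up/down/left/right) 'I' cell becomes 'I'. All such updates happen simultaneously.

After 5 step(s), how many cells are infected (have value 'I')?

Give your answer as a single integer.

Answer: 34

Derivation:
Step 0 (initial): 2 infected
Step 1: +7 new -> 9 infected
Step 2: +10 new -> 19 infected
Step 3: +9 new -> 28 infected
Step 4: +4 new -> 32 infected
Step 5: +2 new -> 34 infected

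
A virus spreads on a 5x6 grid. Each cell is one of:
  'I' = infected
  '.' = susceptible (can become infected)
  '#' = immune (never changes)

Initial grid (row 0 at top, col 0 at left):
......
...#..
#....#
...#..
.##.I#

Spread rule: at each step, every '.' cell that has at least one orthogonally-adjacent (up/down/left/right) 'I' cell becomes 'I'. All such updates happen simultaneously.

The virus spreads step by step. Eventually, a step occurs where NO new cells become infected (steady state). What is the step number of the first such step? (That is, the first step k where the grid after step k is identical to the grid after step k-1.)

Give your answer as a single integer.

Step 0 (initial): 1 infected
Step 1: +2 new -> 3 infected
Step 2: +2 new -> 5 infected
Step 3: +2 new -> 7 infected
Step 4: +3 new -> 10 infected
Step 5: +5 new -> 15 infected
Step 6: +3 new -> 18 infected
Step 7: +3 new -> 21 infected
Step 8: +2 new -> 23 infected
Step 9: +0 new -> 23 infected

Answer: 9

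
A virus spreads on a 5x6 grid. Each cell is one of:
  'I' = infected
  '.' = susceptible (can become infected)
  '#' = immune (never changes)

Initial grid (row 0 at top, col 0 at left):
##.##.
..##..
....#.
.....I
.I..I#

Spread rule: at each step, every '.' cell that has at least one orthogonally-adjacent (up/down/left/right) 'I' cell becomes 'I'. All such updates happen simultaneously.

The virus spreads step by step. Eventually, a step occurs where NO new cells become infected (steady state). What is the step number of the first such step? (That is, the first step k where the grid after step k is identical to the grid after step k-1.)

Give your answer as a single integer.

Answer: 5

Derivation:
Step 0 (initial): 3 infected
Step 1: +6 new -> 9 infected
Step 2: +5 new -> 14 infected
Step 3: +6 new -> 20 infected
Step 4: +1 new -> 21 infected
Step 5: +0 new -> 21 infected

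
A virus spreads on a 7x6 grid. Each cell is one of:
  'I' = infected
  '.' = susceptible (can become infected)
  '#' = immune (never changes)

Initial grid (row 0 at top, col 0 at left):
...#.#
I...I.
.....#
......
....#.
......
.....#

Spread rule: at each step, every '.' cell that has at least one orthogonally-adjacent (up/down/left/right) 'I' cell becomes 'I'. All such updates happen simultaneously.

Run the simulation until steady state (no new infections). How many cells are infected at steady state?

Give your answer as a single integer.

Step 0 (initial): 2 infected
Step 1: +7 new -> 9 infected
Step 2: +6 new -> 15 infected
Step 3: +6 new -> 21 infected
Step 4: +5 new -> 26 infected
Step 5: +5 new -> 31 infected
Step 6: +4 new -> 35 infected
Step 7: +2 new -> 37 infected
Step 8: +0 new -> 37 infected

Answer: 37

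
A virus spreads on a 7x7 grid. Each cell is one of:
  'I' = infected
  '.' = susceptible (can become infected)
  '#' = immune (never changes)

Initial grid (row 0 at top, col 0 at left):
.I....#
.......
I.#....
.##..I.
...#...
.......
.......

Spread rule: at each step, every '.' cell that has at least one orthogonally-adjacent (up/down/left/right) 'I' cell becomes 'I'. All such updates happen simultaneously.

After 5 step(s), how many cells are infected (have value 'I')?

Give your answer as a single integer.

Step 0 (initial): 3 infected
Step 1: +10 new -> 13 infected
Step 2: +10 new -> 23 infected
Step 3: +11 new -> 34 infected
Step 4: +6 new -> 40 infected
Step 5: +3 new -> 43 infected

Answer: 43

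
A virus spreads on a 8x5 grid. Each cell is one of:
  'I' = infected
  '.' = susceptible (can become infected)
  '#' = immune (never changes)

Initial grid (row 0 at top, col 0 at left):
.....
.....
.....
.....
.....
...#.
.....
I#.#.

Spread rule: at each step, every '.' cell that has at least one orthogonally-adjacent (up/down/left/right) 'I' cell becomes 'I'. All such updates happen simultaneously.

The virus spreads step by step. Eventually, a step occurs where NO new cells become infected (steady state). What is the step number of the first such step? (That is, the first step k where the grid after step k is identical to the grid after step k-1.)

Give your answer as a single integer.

Answer: 12

Derivation:
Step 0 (initial): 1 infected
Step 1: +1 new -> 2 infected
Step 2: +2 new -> 4 infected
Step 3: +3 new -> 7 infected
Step 4: +5 new -> 12 infected
Step 5: +4 new -> 16 infected
Step 6: +6 new -> 22 infected
Step 7: +5 new -> 27 infected
Step 8: +4 new -> 31 infected
Step 9: +3 new -> 34 infected
Step 10: +2 new -> 36 infected
Step 11: +1 new -> 37 infected
Step 12: +0 new -> 37 infected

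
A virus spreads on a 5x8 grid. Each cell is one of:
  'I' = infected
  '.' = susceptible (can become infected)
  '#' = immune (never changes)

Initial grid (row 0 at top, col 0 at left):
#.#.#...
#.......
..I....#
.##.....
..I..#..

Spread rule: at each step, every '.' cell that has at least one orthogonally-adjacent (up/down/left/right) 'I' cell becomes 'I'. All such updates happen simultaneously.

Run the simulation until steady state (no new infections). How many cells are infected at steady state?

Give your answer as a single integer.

Answer: 32

Derivation:
Step 0 (initial): 2 infected
Step 1: +5 new -> 7 infected
Step 2: +7 new -> 14 infected
Step 3: +6 new -> 20 infected
Step 4: +3 new -> 23 infected
Step 5: +3 new -> 26 infected
Step 6: +4 new -> 30 infected
Step 7: +2 new -> 32 infected
Step 8: +0 new -> 32 infected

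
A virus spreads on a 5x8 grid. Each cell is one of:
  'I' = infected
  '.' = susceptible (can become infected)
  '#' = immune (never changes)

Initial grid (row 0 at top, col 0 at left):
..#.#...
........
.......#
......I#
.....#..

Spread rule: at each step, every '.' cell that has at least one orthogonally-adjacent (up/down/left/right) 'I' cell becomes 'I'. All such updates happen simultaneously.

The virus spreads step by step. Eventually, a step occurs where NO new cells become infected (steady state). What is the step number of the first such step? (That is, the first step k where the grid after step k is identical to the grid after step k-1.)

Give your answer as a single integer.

Answer: 10

Derivation:
Step 0 (initial): 1 infected
Step 1: +3 new -> 4 infected
Step 2: +4 new -> 8 infected
Step 3: +6 new -> 14 infected
Step 4: +6 new -> 20 infected
Step 5: +4 new -> 24 infected
Step 6: +5 new -> 29 infected
Step 7: +3 new -> 32 infected
Step 8: +2 new -> 34 infected
Step 9: +1 new -> 35 infected
Step 10: +0 new -> 35 infected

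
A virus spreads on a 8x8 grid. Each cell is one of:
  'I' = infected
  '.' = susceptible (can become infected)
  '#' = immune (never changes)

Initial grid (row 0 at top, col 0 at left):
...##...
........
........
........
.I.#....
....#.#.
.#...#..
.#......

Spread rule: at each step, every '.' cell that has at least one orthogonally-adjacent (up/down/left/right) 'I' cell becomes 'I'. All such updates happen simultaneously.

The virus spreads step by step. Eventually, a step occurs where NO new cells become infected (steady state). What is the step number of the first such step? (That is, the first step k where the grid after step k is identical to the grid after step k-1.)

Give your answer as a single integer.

Step 0 (initial): 1 infected
Step 1: +4 new -> 5 infected
Step 2: +5 new -> 10 infected
Step 3: +7 new -> 17 infected
Step 4: +8 new -> 25 infected
Step 5: +8 new -> 33 infected
Step 6: +5 new -> 38 infected
Step 7: +6 new -> 44 infected
Step 8: +5 new -> 49 infected
Step 9: +5 new -> 54 infected
Step 10: +2 new -> 56 infected
Step 11: +0 new -> 56 infected

Answer: 11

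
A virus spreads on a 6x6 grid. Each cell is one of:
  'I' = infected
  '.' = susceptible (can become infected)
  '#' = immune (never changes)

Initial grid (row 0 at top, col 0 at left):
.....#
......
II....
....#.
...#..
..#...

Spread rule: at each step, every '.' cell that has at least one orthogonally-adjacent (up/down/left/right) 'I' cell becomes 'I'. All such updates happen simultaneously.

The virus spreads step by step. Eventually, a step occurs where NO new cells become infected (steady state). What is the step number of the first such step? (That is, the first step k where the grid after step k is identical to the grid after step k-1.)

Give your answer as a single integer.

Answer: 10

Derivation:
Step 0 (initial): 2 infected
Step 1: +5 new -> 7 infected
Step 2: +7 new -> 14 infected
Step 3: +7 new -> 21 infected
Step 4: +3 new -> 24 infected
Step 5: +3 new -> 27 infected
Step 6: +1 new -> 28 infected
Step 7: +2 new -> 30 infected
Step 8: +1 new -> 31 infected
Step 9: +1 new -> 32 infected
Step 10: +0 new -> 32 infected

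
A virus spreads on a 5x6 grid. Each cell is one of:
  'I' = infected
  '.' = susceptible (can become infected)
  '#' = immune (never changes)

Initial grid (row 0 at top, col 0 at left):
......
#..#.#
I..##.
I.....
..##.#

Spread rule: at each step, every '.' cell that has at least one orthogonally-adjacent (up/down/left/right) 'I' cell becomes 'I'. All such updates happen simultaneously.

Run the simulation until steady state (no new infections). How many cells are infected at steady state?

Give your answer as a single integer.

Step 0 (initial): 2 infected
Step 1: +3 new -> 5 infected
Step 2: +4 new -> 9 infected
Step 3: +3 new -> 12 infected
Step 4: +3 new -> 15 infected
Step 5: +3 new -> 18 infected
Step 6: +2 new -> 20 infected
Step 7: +2 new -> 22 infected
Step 8: +0 new -> 22 infected

Answer: 22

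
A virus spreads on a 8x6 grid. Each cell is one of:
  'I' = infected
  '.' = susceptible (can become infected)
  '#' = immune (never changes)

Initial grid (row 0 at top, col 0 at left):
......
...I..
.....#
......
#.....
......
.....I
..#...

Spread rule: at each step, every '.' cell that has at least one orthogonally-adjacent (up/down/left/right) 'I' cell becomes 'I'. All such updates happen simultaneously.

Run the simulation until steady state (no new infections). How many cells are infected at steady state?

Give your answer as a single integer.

Step 0 (initial): 2 infected
Step 1: +7 new -> 9 infected
Step 2: +11 new -> 20 infected
Step 3: +12 new -> 32 infected
Step 4: +6 new -> 38 infected
Step 5: +5 new -> 43 infected
Step 6: +2 new -> 45 infected
Step 7: +0 new -> 45 infected

Answer: 45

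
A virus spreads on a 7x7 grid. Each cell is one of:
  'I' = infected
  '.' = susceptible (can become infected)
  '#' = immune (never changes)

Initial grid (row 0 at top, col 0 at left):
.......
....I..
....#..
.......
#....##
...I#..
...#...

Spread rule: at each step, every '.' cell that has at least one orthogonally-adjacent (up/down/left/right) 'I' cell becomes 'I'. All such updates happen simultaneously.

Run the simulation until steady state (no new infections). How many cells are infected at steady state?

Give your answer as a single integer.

Answer: 38

Derivation:
Step 0 (initial): 2 infected
Step 1: +5 new -> 7 infected
Step 2: +11 new -> 18 infected
Step 3: +11 new -> 29 infected
Step 4: +6 new -> 35 infected
Step 5: +3 new -> 38 infected
Step 6: +0 new -> 38 infected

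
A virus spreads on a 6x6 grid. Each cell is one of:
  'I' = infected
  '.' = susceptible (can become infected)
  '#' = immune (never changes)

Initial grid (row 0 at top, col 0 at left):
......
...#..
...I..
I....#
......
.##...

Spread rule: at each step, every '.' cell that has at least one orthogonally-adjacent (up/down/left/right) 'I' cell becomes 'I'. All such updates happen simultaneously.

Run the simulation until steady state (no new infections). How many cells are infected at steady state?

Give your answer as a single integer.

Step 0 (initial): 2 infected
Step 1: +6 new -> 8 infected
Step 2: +10 new -> 18 infected
Step 3: +8 new -> 26 infected
Step 4: +5 new -> 31 infected
Step 5: +1 new -> 32 infected
Step 6: +0 new -> 32 infected

Answer: 32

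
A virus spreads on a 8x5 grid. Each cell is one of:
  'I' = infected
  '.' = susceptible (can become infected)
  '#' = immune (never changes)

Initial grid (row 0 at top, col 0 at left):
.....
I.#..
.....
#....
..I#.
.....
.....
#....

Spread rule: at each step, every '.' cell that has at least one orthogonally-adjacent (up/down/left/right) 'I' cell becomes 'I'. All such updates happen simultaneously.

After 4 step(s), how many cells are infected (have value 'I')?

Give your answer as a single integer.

Answer: 33

Derivation:
Step 0 (initial): 2 infected
Step 1: +6 new -> 8 infected
Step 2: +9 new -> 17 infected
Step 3: +8 new -> 25 infected
Step 4: +8 new -> 33 infected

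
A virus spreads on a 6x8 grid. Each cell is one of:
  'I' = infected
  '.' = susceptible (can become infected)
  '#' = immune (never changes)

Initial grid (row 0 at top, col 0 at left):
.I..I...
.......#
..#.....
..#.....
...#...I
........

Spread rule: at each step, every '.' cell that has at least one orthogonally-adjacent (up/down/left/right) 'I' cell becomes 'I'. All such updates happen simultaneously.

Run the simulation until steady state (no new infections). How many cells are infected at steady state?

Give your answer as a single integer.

Answer: 44

Derivation:
Step 0 (initial): 3 infected
Step 1: +9 new -> 12 infected
Step 2: +11 new -> 23 infected
Step 3: +11 new -> 34 infected
Step 4: +4 new -> 38 infected
Step 5: +4 new -> 42 infected
Step 6: +2 new -> 44 infected
Step 7: +0 new -> 44 infected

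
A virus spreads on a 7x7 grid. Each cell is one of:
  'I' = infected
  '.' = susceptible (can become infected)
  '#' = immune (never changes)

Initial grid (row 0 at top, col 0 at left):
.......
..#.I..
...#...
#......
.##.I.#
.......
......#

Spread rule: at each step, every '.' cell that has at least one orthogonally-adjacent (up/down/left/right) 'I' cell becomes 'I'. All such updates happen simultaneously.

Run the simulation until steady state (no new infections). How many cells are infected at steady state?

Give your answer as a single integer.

Step 0 (initial): 2 infected
Step 1: +8 new -> 10 infected
Step 2: +9 new -> 19 infected
Step 3: +9 new -> 28 infected
Step 4: +5 new -> 33 infected
Step 5: +5 new -> 38 infected
Step 6: +4 new -> 42 infected
Step 7: +0 new -> 42 infected

Answer: 42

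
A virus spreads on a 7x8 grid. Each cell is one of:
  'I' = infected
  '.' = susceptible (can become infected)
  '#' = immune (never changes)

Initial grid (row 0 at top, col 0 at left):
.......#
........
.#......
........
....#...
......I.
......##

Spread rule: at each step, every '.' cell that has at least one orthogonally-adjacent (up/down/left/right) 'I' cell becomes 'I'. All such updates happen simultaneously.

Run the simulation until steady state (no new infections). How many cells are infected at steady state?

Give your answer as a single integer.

Answer: 51

Derivation:
Step 0 (initial): 1 infected
Step 1: +3 new -> 4 infected
Step 2: +5 new -> 9 infected
Step 3: +5 new -> 14 infected
Step 4: +7 new -> 21 infected
Step 5: +8 new -> 29 infected
Step 6: +7 new -> 36 infected
Step 7: +6 new -> 42 infected
Step 8: +3 new -> 45 infected
Step 9: +3 new -> 48 infected
Step 10: +2 new -> 50 infected
Step 11: +1 new -> 51 infected
Step 12: +0 new -> 51 infected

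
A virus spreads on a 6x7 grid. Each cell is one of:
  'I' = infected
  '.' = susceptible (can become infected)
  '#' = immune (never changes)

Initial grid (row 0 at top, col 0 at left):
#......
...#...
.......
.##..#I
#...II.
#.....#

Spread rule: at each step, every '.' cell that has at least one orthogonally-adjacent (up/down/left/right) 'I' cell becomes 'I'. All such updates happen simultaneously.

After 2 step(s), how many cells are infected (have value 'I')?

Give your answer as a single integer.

Step 0 (initial): 3 infected
Step 1: +6 new -> 9 infected
Step 2: +6 new -> 15 infected

Answer: 15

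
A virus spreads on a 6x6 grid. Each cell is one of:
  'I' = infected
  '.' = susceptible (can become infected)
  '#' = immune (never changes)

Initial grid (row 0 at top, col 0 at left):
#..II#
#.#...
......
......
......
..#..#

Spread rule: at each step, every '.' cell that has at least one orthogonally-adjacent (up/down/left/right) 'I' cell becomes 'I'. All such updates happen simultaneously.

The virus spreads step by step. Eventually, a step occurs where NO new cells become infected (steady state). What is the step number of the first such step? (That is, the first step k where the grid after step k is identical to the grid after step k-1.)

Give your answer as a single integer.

Answer: 9

Derivation:
Step 0 (initial): 2 infected
Step 1: +3 new -> 5 infected
Step 2: +4 new -> 9 infected
Step 3: +5 new -> 14 infected
Step 4: +5 new -> 19 infected
Step 5: +6 new -> 25 infected
Step 6: +2 new -> 27 infected
Step 7: +2 new -> 29 infected
Step 8: +1 new -> 30 infected
Step 9: +0 new -> 30 infected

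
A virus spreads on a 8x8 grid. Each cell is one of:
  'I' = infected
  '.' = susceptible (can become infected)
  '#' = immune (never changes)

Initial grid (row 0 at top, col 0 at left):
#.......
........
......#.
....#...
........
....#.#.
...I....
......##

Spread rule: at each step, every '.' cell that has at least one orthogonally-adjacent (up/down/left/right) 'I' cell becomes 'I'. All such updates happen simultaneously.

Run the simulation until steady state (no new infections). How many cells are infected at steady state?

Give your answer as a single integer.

Answer: 57

Derivation:
Step 0 (initial): 1 infected
Step 1: +4 new -> 5 infected
Step 2: +6 new -> 11 infected
Step 3: +9 new -> 20 infected
Step 4: +7 new -> 27 infected
Step 5: +8 new -> 35 infected
Step 6: +8 new -> 43 infected
Step 7: +6 new -> 49 infected
Step 8: +5 new -> 54 infected
Step 9: +2 new -> 56 infected
Step 10: +1 new -> 57 infected
Step 11: +0 new -> 57 infected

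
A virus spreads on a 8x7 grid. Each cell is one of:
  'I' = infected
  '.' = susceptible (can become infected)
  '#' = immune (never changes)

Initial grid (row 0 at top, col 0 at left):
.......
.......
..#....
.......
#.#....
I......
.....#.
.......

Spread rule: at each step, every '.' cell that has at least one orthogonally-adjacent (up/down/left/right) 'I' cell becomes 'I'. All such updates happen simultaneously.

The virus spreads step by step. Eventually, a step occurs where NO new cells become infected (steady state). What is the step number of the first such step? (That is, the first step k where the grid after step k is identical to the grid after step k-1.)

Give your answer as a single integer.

Answer: 12

Derivation:
Step 0 (initial): 1 infected
Step 1: +2 new -> 3 infected
Step 2: +4 new -> 7 infected
Step 3: +4 new -> 11 infected
Step 4: +7 new -> 18 infected
Step 5: +7 new -> 25 infected
Step 6: +8 new -> 33 infected
Step 7: +8 new -> 41 infected
Step 8: +5 new -> 46 infected
Step 9: +3 new -> 49 infected
Step 10: +2 new -> 51 infected
Step 11: +1 new -> 52 infected
Step 12: +0 new -> 52 infected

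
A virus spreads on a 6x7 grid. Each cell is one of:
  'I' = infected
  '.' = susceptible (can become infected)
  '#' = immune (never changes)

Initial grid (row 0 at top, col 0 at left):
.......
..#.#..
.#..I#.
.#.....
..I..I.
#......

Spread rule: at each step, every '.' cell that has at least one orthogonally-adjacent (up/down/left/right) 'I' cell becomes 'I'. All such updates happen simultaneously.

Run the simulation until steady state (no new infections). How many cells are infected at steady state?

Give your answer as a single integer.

Answer: 36

Derivation:
Step 0 (initial): 3 infected
Step 1: +10 new -> 13 infected
Step 2: +9 new -> 22 infected
Step 3: +3 new -> 25 infected
Step 4: +4 new -> 29 infected
Step 5: +5 new -> 34 infected
Step 6: +2 new -> 36 infected
Step 7: +0 new -> 36 infected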